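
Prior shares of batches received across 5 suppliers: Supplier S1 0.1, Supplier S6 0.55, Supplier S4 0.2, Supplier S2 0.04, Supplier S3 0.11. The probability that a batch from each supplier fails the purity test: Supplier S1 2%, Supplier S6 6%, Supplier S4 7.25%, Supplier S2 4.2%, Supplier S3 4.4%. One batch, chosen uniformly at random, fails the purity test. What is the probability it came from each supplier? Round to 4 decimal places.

Unnormalized posteriors (prior × likelihood):
  Supplier S1: 0.1 × 0.02 = 0.002
  Supplier S6: 0.55 × 0.06 = 0.033
  Supplier S4: 0.2 × 0.0725 = 0.0145
  Supplier S2: 0.04 × 0.042 = 0.00168
  Supplier S3: 0.11 × 0.044 = 0.00484
Normalizing constant = 0.05602.
P(Supplier S1 | off-spec) = 0.002/0.05602 ≈ 0.0357
P(Supplier S6 | off-spec) = 0.033/0.05602 ≈ 0.5891
P(Supplier S4 | off-spec) = 0.0145/0.05602 ≈ 0.2588
P(Supplier S2 | off-spec) = 0.00168/0.05602 ≈ 0.0300
P(Supplier S3 | off-spec) = 0.00484/0.05602 ≈ 0.0864

Supplier S1 0.0357, Supplier S6 0.5891, Supplier S4 0.2588, Supplier S2 0.0300, Supplier S3 0.0864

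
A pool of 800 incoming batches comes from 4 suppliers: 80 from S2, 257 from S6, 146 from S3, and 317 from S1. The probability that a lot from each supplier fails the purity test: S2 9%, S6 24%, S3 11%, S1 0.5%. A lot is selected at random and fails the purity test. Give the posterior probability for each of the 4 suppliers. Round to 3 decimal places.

S2 0.083, S6 0.713, S3 0.186, S1 0.018

Prior × likelihood for each hypothesis:
  S2: 0.1 × 0.09 = 0.009
  S6: 0.32125 × 0.24 = 0.0771
  S3: 0.1825 × 0.11 = 0.020075
  S1: 0.39625 × 0.005 = 0.00198125
Sum = 0.10815625.
P(S2 | off-spec) = 0.009/0.10815625 ≈ 0.083
P(S6 | off-spec) = 0.0771/0.10815625 ≈ 0.713
P(S3 | off-spec) = 0.020075/0.10815625 ≈ 0.186
P(S1 | off-spec) = 0.00198125/0.10815625 ≈ 0.018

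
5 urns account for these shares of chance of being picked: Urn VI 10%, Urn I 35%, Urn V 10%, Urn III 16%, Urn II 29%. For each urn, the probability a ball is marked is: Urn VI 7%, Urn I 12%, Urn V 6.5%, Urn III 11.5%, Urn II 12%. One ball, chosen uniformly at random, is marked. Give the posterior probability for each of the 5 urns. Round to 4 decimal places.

Prior × likelihood for each hypothesis:
  Urn VI: 0.1 × 0.07 = 0.007
  Urn I: 0.35 × 0.12 = 0.042
  Urn V: 0.1 × 0.065 = 0.0065
  Urn III: 0.16 × 0.115 = 0.0184
  Urn II: 0.29 × 0.12 = 0.0348
Normalizing constant = 0.1087.
P(Urn VI | marked) = 0.007/0.1087 ≈ 0.0644
P(Urn I | marked) = 0.042/0.1087 ≈ 0.3864
P(Urn V | marked) = 0.0065/0.1087 ≈ 0.0598
P(Urn III | marked) = 0.0184/0.1087 ≈ 0.1693
P(Urn II | marked) = 0.0348/0.1087 ≈ 0.3201
(Check: 0.0644+0.3864+0.0598+0.1693+0.3201 = 1.0000.)

Urn VI 0.0644, Urn I 0.3864, Urn V 0.0598, Urn III 0.1693, Urn II 0.3201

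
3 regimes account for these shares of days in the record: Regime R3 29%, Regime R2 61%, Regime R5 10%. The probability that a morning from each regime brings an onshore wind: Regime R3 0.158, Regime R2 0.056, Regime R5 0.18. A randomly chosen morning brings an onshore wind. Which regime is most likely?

Regime R3

Compute prior × likelihood for every hypothesis:
  Regime R3: 0.29 × 0.158 = 0.04582
  Regime R2: 0.61 × 0.056 = 0.03416
  Regime R5: 0.1 × 0.18 = 0.018
Total = 0.09798.
Largest term belongs to Regime R3, so Regime R3 is most probable.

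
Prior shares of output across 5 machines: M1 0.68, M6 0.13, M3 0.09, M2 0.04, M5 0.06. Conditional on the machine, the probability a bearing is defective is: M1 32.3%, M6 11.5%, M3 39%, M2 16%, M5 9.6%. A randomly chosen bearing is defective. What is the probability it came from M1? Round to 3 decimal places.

By Bayes' rule, posterior ∝ prior × likelihood:
  M1: 0.68 × 0.323 = 0.21964
  M6: 0.13 × 0.115 = 0.01495
  M3: 0.09 × 0.39 = 0.0351
  M2: 0.04 × 0.16 = 0.0064
  M5: 0.06 × 0.096 = 0.00576
Normalizing constant = 0.28185.
P(M1 | evidence) = 0.21964 / 0.28185 ≈ 0.779.

0.779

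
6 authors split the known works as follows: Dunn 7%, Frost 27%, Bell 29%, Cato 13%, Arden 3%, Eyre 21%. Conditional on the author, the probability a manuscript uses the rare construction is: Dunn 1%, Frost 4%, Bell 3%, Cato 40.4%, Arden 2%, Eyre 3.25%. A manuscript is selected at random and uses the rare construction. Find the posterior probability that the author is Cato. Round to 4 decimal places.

0.6553

Unnormalized posteriors (prior × likelihood):
  Dunn: 0.07 × 0.01 = 0.0007
  Frost: 0.27 × 0.04 = 0.0108
  Bell: 0.29 × 0.03 = 0.0087
  Cato: 0.13 × 0.404 = 0.05252
  Arden: 0.03 × 0.02 = 0.0006
  Eyre: 0.21 × 0.0325 = 0.006825
Total = 0.080145.
P(Cato | evidence) = 0.05252 / 0.080145 ≈ 0.6553.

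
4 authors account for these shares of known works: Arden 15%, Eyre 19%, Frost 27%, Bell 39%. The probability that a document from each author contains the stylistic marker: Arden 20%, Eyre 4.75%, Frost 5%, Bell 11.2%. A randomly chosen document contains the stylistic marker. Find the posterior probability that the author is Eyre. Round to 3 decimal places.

0.094

Unnormalized posteriors (prior × likelihood):
  Arden: 0.15 × 0.2 = 0.03
  Eyre: 0.19 × 0.0475 = 0.009025
  Frost: 0.27 × 0.05 = 0.0135
  Bell: 0.39 × 0.112 = 0.04368
Sum = 0.096205.
P(Eyre | evidence) = 0.009025 / 0.096205 ≈ 0.094.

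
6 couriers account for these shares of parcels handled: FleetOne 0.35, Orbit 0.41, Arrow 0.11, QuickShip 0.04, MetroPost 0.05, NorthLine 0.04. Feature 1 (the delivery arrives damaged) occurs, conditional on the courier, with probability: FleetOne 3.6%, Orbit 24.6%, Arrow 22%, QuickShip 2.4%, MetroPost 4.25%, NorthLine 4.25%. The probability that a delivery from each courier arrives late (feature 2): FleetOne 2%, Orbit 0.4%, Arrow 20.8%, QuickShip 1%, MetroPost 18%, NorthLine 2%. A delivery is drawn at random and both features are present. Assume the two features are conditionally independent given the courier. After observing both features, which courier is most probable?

Compute prior × likelihood for every hypothesis:
  FleetOne: 0.35 × 0.036 × 0.02 = 0.000252
  Orbit: 0.41 × 0.246 × 0.004 = 0.00040344
  Arrow: 0.11 × 0.22 × 0.208 = 0.0050336
  QuickShip: 0.04 × 0.024 × 0.01 = 0.0000096
  MetroPost: 0.05 × 0.0425 × 0.18 = 0.0003825
  NorthLine: 0.04 × 0.0425 × 0.02 = 0.000034
Total = 0.00611514.
Largest term belongs to Arrow, so Arrow is most probable.

Arrow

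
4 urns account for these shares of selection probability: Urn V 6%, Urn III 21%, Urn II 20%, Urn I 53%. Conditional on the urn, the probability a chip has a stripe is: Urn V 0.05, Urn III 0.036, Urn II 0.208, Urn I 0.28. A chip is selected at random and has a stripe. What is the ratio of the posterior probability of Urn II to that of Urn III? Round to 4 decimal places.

Prior × likelihood for each hypothesis:
  Urn V: 0.06 × 0.05 = 0.003
  Urn III: 0.21 × 0.036 = 0.00756
  Urn II: 0.2 × 0.208 = 0.0416
  Urn I: 0.53 × 0.28 = 0.1484
Sum = 0.20056.
The ratio is 0.0416 / 0.00756 (the normalizer cancels) = 5.5026.

5.5026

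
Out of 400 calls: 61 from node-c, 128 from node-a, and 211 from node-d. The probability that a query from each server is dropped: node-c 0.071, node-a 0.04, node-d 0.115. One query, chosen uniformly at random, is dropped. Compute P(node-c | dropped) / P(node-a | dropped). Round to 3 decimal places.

0.846

Compute prior × likelihood for every hypothesis:
  node-c: 0.1525 × 0.071 = 0.0108275
  node-a: 0.32 × 0.04 = 0.0128
  node-d: 0.5275 × 0.115 = 0.0606625
Total = 0.08429.
The ratio is 0.0108275 / 0.0128 (the normalizer cancels) = 0.846.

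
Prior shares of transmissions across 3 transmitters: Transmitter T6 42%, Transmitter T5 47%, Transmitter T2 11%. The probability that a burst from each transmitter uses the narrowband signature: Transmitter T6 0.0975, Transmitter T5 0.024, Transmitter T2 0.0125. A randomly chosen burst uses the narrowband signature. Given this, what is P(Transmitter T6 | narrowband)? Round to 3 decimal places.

0.764

Unnormalized posteriors (prior × likelihood):
  Transmitter T6: 0.42 × 0.0975 = 0.04095
  Transmitter T5: 0.47 × 0.024 = 0.01128
  Transmitter T2: 0.11 × 0.0125 = 0.001375
Sum = 0.053605.
P(Transmitter T6 | evidence) = 0.04095 / 0.053605 ≈ 0.764.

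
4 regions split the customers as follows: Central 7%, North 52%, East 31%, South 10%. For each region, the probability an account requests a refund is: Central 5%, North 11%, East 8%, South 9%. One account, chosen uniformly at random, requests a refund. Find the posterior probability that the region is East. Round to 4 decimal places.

0.2624

Compute prior × likelihood for every hypothesis:
  Central: 0.07 × 0.05 = 0.0035
  North: 0.52 × 0.11 = 0.0572
  East: 0.31 × 0.08 = 0.0248
  South: 0.1 × 0.09 = 0.009
Normalizing constant = 0.0945.
P(East | evidence) = 0.0248 / 0.0945 ≈ 0.2624.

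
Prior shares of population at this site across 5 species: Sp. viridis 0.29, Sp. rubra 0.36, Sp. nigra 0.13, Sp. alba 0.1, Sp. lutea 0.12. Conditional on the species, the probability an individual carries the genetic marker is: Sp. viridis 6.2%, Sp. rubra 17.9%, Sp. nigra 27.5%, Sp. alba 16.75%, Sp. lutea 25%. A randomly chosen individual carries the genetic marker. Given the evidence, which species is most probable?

Sp. rubra

By Bayes' rule, posterior ∝ prior × likelihood:
  Sp. viridis: 0.29 × 0.062 = 0.01798
  Sp. rubra: 0.36 × 0.179 = 0.06444
  Sp. nigra: 0.13 × 0.275 = 0.03575
  Sp. alba: 0.1 × 0.1675 = 0.01675
  Sp. lutea: 0.12 × 0.25 = 0.03
Sum = 0.16492.
Largest term belongs to Sp. rubra, so Sp. rubra is most probable.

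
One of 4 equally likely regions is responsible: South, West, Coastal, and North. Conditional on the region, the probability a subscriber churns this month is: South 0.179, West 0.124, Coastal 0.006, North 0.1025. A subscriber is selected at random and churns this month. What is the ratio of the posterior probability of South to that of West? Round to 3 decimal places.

Since the prior is uniform, the posterior is proportional to the likelihood:
  South: 0.179
  West: 0.124
  Coastal: 0.006
  North: 0.1025
Normalizing constant = 0.4115.
The ratio is 0.179 / 0.124 (the normalizer cancels) = 1.444.

1.444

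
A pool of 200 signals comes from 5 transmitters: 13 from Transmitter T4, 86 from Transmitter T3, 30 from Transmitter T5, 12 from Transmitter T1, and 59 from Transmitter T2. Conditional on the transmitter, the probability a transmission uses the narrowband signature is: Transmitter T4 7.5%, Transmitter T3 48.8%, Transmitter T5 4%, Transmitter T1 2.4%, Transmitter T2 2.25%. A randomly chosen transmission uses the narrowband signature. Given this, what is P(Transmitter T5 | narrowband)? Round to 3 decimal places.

0.026

Unnormalized posteriors (prior × likelihood):
  Transmitter T4: 0.065 × 0.075 = 0.004875
  Transmitter T3: 0.43 × 0.488 = 0.20984
  Transmitter T5: 0.15 × 0.04 = 0.006
  Transmitter T1: 0.06 × 0.024 = 0.00144
  Transmitter T2: 0.295 × 0.0225 = 0.0066375
Normalizing constant = 0.2287925.
P(Transmitter T5 | evidence) = 0.006 / 0.2287925 ≈ 0.026.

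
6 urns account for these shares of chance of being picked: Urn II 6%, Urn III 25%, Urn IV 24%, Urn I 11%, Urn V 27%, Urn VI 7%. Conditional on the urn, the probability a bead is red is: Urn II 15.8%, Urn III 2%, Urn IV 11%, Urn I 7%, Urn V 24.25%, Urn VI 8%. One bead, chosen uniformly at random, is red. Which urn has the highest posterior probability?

Prior × likelihood for each hypothesis:
  Urn II: 0.06 × 0.158 = 0.00948
  Urn III: 0.25 × 0.02 = 0.005
  Urn IV: 0.24 × 0.11 = 0.0264
  Urn I: 0.11 × 0.07 = 0.0077
  Urn V: 0.27 × 0.2425 = 0.065475
  Urn VI: 0.07 × 0.08 = 0.0056
Sum = 0.119655.
Largest term belongs to Urn V, so Urn V is most probable.

Urn V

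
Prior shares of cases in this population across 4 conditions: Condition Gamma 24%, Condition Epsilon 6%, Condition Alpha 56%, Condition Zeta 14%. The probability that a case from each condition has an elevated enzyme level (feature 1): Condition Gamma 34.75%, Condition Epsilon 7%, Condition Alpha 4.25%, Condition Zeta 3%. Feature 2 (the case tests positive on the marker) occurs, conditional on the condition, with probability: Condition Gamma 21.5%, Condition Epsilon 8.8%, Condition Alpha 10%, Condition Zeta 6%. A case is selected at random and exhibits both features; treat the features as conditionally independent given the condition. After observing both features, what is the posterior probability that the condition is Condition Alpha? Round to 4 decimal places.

Compute prior × likelihood for every hypothesis:
  Condition Gamma: 0.24 × 0.3475 × 0.215 = 0.017931
  Condition Epsilon: 0.06 × 0.07 × 0.088 = 0.0003696
  Condition Alpha: 0.56 × 0.0425 × 0.1 = 0.00238
  Condition Zeta: 0.14 × 0.03 × 0.06 = 0.000252
Normalizing constant = 0.0209326.
P(Condition Alpha | evidence) = 0.00238 / 0.0209326 ≈ 0.1137.

0.1137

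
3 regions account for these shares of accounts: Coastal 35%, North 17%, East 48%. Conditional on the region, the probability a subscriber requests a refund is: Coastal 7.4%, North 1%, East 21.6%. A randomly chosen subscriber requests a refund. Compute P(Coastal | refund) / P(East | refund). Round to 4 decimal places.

Compute prior × likelihood for every hypothesis:
  Coastal: 0.35 × 0.074 = 0.0259
  North: 0.17 × 0.01 = 0.0017
  East: 0.48 × 0.216 = 0.10368
Normalizing constant = 0.13128.
The ratio is 0.0259 / 0.10368 (the normalizer cancels) = 0.2498.

0.2498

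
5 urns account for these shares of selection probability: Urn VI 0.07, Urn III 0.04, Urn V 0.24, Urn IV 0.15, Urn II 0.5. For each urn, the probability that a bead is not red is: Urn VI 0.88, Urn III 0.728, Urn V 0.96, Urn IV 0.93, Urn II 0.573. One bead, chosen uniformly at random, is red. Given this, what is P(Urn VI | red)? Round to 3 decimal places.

0.033

Taking complements, P(red | each) = Urn VI 0.12, Urn III 0.272, Urn V 0.04, Urn IV 0.07, Urn II 0.427.
Compute prior × likelihood for every hypothesis:
  Urn VI: 0.07 × 0.12 = 0.0084
  Urn III: 0.04 × 0.272 = 0.01088
  Urn V: 0.24 × 0.04 = 0.0096
  Urn IV: 0.15 × 0.07 = 0.0105
  Urn II: 0.5 × 0.427 = 0.2135
Normalizing constant = 0.25288.
P(Urn VI | evidence) = 0.0084 / 0.25288 ≈ 0.033.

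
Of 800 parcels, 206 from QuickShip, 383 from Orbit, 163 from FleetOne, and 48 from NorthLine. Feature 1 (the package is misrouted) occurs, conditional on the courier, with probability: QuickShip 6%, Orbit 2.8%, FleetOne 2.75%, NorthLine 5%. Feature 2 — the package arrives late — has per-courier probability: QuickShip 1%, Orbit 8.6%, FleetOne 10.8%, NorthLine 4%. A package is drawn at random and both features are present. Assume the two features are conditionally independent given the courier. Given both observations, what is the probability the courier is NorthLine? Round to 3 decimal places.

0.059

Prior × likelihood for each hypothesis:
  QuickShip: 0.2575 × 0.06 × 0.01 = 0.0001545
  Orbit: 0.47875 × 0.028 × 0.086 = 0.00115283
  FleetOne: 0.20375 × 0.0275 × 0.108 = 0.0006051375
  NorthLine: 0.06 × 0.05 × 0.04 = 0.00012
Sum = 0.0020324675.
P(NorthLine | evidence) = 0.00012 / 0.0020324675 ≈ 0.059.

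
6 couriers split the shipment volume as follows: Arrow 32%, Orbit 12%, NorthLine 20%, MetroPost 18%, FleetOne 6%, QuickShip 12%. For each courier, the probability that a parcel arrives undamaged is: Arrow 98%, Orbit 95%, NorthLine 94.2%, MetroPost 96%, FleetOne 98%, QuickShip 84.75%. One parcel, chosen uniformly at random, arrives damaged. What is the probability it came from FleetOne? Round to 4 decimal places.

0.0237

Taking complements, P(damaged | each) = Arrow 0.02, Orbit 0.05, NorthLine 0.058, MetroPost 0.04, FleetOne 0.02, QuickShip 0.1525.
Compute prior × likelihood for every hypothesis:
  Arrow: 0.32 × 0.02 = 0.0064
  Orbit: 0.12 × 0.05 = 0.006
  NorthLine: 0.2 × 0.058 = 0.0116
  MetroPost: 0.18 × 0.04 = 0.0072
  FleetOne: 0.06 × 0.02 = 0.0012
  QuickShip: 0.12 × 0.1525 = 0.0183
Sum = 0.0507.
P(FleetOne | evidence) = 0.0012 / 0.0507 ≈ 0.0237.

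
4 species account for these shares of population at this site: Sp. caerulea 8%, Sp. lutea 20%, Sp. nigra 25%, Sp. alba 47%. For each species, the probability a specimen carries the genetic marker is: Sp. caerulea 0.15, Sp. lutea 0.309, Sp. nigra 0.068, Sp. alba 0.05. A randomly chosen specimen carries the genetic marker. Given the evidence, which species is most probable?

By Bayes' rule, posterior ∝ prior × likelihood:
  Sp. caerulea: 0.08 × 0.15 = 0.012
  Sp. lutea: 0.2 × 0.309 = 0.0618
  Sp. nigra: 0.25 × 0.068 = 0.017
  Sp. alba: 0.47 × 0.05 = 0.0235
Sum = 0.1143.
Largest term belongs to Sp. lutea, so Sp. lutea is most probable.

Sp. lutea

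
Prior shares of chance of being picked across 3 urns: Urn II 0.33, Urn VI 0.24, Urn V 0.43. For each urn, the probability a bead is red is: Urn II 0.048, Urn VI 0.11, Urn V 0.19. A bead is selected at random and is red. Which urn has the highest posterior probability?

Urn V

Unnormalized posteriors (prior × likelihood):
  Urn II: 0.33 × 0.048 = 0.01584
  Urn VI: 0.24 × 0.11 = 0.0264
  Urn V: 0.43 × 0.19 = 0.0817
Total = 0.12394.
Largest term belongs to Urn V, so Urn V is most probable.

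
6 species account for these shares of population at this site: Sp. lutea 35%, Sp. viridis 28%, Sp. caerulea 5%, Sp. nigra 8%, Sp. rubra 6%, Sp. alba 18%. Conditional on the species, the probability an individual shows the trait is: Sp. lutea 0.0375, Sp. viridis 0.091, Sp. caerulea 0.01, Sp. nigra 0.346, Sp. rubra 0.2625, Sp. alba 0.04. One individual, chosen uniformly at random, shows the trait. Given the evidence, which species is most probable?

Sp. nigra

Unnormalized posteriors (prior × likelihood):
  Sp. lutea: 0.35 × 0.0375 = 0.013125
  Sp. viridis: 0.28 × 0.091 = 0.02548
  Sp. caerulea: 0.05 × 0.01 = 0.0005
  Sp. nigra: 0.08 × 0.346 = 0.02768
  Sp. rubra: 0.06 × 0.2625 = 0.01575
  Sp. alba: 0.18 × 0.04 = 0.0072
Sum = 0.089735.
Largest term belongs to Sp. nigra, so Sp. nigra is most probable.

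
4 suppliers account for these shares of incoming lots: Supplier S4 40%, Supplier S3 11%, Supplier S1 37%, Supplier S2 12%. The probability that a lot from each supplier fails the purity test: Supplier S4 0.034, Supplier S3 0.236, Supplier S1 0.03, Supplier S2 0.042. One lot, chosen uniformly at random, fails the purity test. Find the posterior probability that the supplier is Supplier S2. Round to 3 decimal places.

By Bayes' rule, posterior ∝ prior × likelihood:
  Supplier S4: 0.4 × 0.034 = 0.0136
  Supplier S3: 0.11 × 0.236 = 0.02596
  Supplier S1: 0.37 × 0.03 = 0.0111
  Supplier S2: 0.12 × 0.042 = 0.00504
Sum = 0.0557.
P(Supplier S2 | evidence) = 0.00504 / 0.0557 ≈ 0.090.

0.090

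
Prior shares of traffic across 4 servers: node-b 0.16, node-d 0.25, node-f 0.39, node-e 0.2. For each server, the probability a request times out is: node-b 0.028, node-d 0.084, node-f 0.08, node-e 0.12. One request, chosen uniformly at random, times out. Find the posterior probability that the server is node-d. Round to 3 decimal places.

Unnormalized posteriors (prior × likelihood):
  node-b: 0.16 × 0.028 = 0.00448
  node-d: 0.25 × 0.084 = 0.021
  node-f: 0.39 × 0.08 = 0.0312
  node-e: 0.2 × 0.12 = 0.024
Normalizing constant = 0.08068.
P(node-d | evidence) = 0.021 / 0.08068 ≈ 0.260.

0.260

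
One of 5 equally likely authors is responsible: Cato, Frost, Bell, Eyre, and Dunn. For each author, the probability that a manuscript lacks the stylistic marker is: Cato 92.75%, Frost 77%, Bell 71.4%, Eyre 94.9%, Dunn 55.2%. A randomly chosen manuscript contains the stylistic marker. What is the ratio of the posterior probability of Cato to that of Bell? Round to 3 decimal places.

0.253

Taking complements, P(marker | each) = Cato 0.0725, Frost 0.23, Bell 0.286, Eyre 0.051, Dunn 0.448.
With a uniform prior (1/5 each), posterior ∝ likelihood:
  Cato: 0.0725
  Frost: 0.23
  Bell: 0.286
  Eyre: 0.051
  Dunn: 0.448
Normalizing constant = 1.0875.
The ratio is 0.0725 / 0.286 (the normalizer cancels) = 0.253.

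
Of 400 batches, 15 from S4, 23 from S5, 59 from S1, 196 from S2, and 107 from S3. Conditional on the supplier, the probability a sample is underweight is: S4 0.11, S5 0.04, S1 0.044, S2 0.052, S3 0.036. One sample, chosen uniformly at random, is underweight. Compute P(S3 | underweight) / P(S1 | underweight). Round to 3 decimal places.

1.484

By Bayes' rule, posterior ∝ prior × likelihood:
  S4: 0.0375 × 0.11 = 0.004125
  S5: 0.0575 × 0.04 = 0.0023
  S1: 0.1475 × 0.044 = 0.00649
  S2: 0.49 × 0.052 = 0.02548
  S3: 0.2675 × 0.036 = 0.00963
Total = 0.048025.
The ratio is 0.00963 / 0.00649 (the normalizer cancels) = 1.484.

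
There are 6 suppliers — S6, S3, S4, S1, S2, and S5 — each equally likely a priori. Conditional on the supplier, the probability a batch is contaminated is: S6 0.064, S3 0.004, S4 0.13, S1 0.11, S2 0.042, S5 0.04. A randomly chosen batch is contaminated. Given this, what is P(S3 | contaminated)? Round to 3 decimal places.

Since the prior is uniform, the posterior is proportional to the likelihood:
  S6: 0.064
  S3: 0.004
  S4: 0.13
  S1: 0.11
  S2: 0.042
  S5: 0.04
Sum = 0.39.
P(S3 | evidence) = 0.004 / 0.39 ≈ 0.010.

0.010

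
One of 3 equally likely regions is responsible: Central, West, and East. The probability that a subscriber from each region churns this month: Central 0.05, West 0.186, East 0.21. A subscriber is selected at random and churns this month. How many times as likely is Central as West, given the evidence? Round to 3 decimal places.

0.269

Since the prior is uniform, the posterior is proportional to the likelihood:
  Central: 0.05
  West: 0.186
  East: 0.21
Total = 0.446.
The ratio is 0.05 / 0.186 (the normalizer cancels) = 0.269.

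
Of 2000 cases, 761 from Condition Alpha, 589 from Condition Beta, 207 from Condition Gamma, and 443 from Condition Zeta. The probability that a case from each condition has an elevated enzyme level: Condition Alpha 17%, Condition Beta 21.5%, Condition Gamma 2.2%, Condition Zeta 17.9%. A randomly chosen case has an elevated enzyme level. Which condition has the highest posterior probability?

By Bayes' rule, posterior ∝ prior × likelihood:
  Condition Alpha: 0.3805 × 0.17 = 0.064685
  Condition Beta: 0.2945 × 0.215 = 0.0633175
  Condition Gamma: 0.1035 × 0.022 = 0.002277
  Condition Zeta: 0.2215 × 0.179 = 0.0396485
Normalizing constant = 0.169928.
Largest term belongs to Condition Alpha, so Condition Alpha is most probable.

Condition Alpha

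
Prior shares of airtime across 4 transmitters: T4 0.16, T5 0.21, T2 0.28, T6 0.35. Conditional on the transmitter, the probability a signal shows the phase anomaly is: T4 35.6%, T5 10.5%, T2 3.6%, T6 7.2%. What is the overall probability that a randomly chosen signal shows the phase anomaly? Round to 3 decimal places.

By Bayes' rule, posterior ∝ prior × likelihood:
  T4: 0.16 × 0.356 = 0.05696
  T5: 0.21 × 0.105 = 0.02205
  T2: 0.28 × 0.036 = 0.01008
  T6: 0.35 × 0.072 = 0.0252
P(anomaly) = 0.05696 + 0.02205 + 0.01008 + 0.0252 = 0.11429 → 0.114.

0.114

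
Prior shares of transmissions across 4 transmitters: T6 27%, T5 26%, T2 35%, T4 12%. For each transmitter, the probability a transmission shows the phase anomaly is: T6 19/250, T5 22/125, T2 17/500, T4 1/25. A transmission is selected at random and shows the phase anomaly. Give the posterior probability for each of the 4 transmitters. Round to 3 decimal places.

T6 0.247, T5 0.551, T2 0.143, T4 0.058

Prior × likelihood for each hypothesis:
  T6: 0.27 × 0.076 = 0.02052
  T5: 0.26 × 0.176 = 0.04576
  T2: 0.35 × 0.034 = 0.0119
  T4: 0.12 × 0.04 = 0.0048
Normalizing constant = 0.08298.
P(T6 | anomaly) = 0.02052/0.08298 ≈ 0.247
P(T5 | anomaly) = 0.04576/0.08298 ≈ 0.551
P(T2 | anomaly) = 0.0119/0.08298 ≈ 0.143
P(T4 | anomaly) = 0.0048/0.08298 ≈ 0.058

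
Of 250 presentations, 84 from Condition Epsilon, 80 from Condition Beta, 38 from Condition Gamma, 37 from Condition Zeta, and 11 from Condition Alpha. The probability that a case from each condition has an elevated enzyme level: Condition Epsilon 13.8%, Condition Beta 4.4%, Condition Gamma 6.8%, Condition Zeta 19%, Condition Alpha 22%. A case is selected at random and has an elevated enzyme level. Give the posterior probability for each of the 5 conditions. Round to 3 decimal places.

By Bayes' rule, posterior ∝ prior × likelihood:
  Condition Epsilon: 0.336 × 0.138 = 0.046368
  Condition Beta: 0.32 × 0.044 = 0.01408
  Condition Gamma: 0.152 × 0.068 = 0.010336
  Condition Zeta: 0.148 × 0.19 = 0.02812
  Condition Alpha: 0.044 × 0.22 = 0.00968
Total = 0.108584.
P(Condition Epsilon | elevated) = 0.046368/0.108584 ≈ 0.427
P(Condition Beta | elevated) = 0.01408/0.108584 ≈ 0.130
P(Condition Gamma | elevated) = 0.010336/0.108584 ≈ 0.095
P(Condition Zeta | elevated) = 0.02812/0.108584 ≈ 0.259
P(Condition Alpha | elevated) = 0.00968/0.108584 ≈ 0.089
(Check: 0.427+0.130+0.095+0.259+0.089 = 1.000.)

Condition Epsilon 0.427, Condition Beta 0.130, Condition Gamma 0.095, Condition Zeta 0.259, Condition Alpha 0.089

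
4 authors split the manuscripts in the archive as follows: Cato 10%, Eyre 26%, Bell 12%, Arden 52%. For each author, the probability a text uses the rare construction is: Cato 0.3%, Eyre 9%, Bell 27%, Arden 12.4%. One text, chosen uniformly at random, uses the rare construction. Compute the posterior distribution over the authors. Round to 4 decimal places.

Cato 0.0025, Eyre 0.1941, Bell 0.2687, Arden 0.5347

By Bayes' rule, posterior ∝ prior × likelihood:
  Cato: 0.1 × 0.003 = 0.0003
  Eyre: 0.26 × 0.09 = 0.0234
  Bell: 0.12 × 0.27 = 0.0324
  Arden: 0.52 × 0.124 = 0.06448
Sum = 0.12058.
P(Cato | rare-form) = 0.0003/0.12058 ≈ 0.0025
P(Eyre | rare-form) = 0.0234/0.12058 ≈ 0.1941
P(Bell | rare-form) = 0.0324/0.12058 ≈ 0.2687
P(Arden | rare-form) = 0.06448/0.12058 ≈ 0.5347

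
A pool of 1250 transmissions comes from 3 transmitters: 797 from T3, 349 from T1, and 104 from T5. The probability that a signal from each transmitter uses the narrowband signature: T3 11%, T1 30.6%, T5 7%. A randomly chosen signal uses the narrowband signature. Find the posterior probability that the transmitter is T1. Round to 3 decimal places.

By Bayes' rule, posterior ∝ prior × likelihood:
  T3: 0.6376 × 0.11 = 0.070136
  T1: 0.2792 × 0.306 = 0.0854352
  T5: 0.0832 × 0.07 = 0.005824
Sum = 0.1613952.
P(T1 | evidence) = 0.0854352 / 0.1613952 ≈ 0.529.

0.529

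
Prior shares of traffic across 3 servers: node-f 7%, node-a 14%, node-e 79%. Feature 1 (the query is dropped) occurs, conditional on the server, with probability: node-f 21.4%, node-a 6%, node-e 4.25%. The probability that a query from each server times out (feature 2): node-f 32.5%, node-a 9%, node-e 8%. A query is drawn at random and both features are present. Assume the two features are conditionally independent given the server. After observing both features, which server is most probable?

Compute prior × likelihood for every hypothesis:
  node-f: 0.07 × 0.214 × 0.325 = 0.0048685
  node-a: 0.14 × 0.06 × 0.09 = 0.000756
  node-e: 0.79 × 0.0425 × 0.08 = 0.002686
Sum = 0.0083105.
Largest term belongs to node-f, so node-f is most probable.

node-f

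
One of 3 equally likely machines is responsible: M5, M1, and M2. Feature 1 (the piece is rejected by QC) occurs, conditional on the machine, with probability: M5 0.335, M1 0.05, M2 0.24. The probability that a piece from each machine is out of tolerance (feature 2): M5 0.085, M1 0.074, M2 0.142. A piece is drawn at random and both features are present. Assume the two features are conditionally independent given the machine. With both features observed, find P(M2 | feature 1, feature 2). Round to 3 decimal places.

0.514

Since the prior is uniform, the posterior is proportional to the likelihood:
  M5: 0.335 × 0.085 = 0.028475
  M1: 0.05 × 0.074 = 0.0037
  M2: 0.24 × 0.142 = 0.03408
Normalizing constant = 0.066255.
P(M2 | evidence) = 0.03408 / 0.066255 ≈ 0.514.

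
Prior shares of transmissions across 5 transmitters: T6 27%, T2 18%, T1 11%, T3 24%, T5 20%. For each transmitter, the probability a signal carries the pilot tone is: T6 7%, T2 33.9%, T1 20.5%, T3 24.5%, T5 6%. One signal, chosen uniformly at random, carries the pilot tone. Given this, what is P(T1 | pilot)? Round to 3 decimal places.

Unnormalized posteriors (prior × likelihood):
  T6: 0.27 × 0.07 = 0.0189
  T2: 0.18 × 0.339 = 0.06102
  T1: 0.11 × 0.205 = 0.02255
  T3: 0.24 × 0.245 = 0.0588
  T5: 0.2 × 0.06 = 0.012
Total = 0.17327.
P(T1 | evidence) = 0.02255 / 0.17327 ≈ 0.130.

0.130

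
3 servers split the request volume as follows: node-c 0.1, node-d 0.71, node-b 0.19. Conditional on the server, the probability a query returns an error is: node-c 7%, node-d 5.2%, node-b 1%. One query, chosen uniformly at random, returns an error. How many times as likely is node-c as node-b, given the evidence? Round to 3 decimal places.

Compute prior × likelihood for every hypothesis:
  node-c: 0.1 × 0.07 = 0.007
  node-d: 0.71 × 0.052 = 0.03692
  node-b: 0.19 × 0.01 = 0.0019
Total = 0.04582.
The ratio is 0.007 / 0.0019 (the normalizer cancels) = 3.684.

3.684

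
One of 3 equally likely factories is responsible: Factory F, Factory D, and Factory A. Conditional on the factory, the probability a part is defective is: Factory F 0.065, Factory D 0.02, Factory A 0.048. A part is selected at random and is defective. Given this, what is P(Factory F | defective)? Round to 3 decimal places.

Since the prior is uniform, the posterior is proportional to the likelihood:
  Factory F: 0.065
  Factory D: 0.02
  Factory A: 0.048
Sum = 0.133.
P(Factory F | evidence) = 0.065 / 0.133 ≈ 0.489.

0.489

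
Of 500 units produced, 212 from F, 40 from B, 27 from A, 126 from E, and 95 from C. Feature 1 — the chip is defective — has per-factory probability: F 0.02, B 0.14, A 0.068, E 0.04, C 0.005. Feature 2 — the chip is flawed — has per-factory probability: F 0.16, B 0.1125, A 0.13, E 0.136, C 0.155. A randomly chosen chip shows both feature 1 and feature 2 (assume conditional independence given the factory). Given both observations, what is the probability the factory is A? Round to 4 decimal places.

0.1035

Unnormalized posteriors (prior × likelihood):
  F: 0.424 × 0.02 × 0.16 = 0.0013568
  B: 0.08 × 0.14 × 0.1125 = 0.00126
  A: 0.054 × 0.068 × 0.13 = 0.00047736
  E: 0.252 × 0.04 × 0.136 = 0.00137088
  C: 0.19 × 0.005 × 0.155 = 0.00014725
Sum = 0.00461229.
P(A | evidence) = 0.00047736 / 0.00461229 ≈ 0.1035.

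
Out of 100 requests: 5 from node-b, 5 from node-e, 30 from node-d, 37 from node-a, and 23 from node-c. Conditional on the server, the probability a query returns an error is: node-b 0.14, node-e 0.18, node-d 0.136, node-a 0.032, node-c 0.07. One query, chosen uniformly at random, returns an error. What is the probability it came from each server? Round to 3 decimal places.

node-b 0.083, node-e 0.106, node-d 0.481, node-a 0.140, node-c 0.190

Prior × likelihood for each hypothesis:
  node-b: 0.05 × 0.14 = 0.007
  node-e: 0.05 × 0.18 = 0.009
  node-d: 0.3 × 0.136 = 0.0408
  node-a: 0.37 × 0.032 = 0.01184
  node-c: 0.23 × 0.07 = 0.0161
Sum = 0.08474.
P(node-b | error) = 0.007/0.08474 ≈ 0.083
P(node-e | error) = 0.009/0.08474 ≈ 0.106
P(node-d | error) = 0.0408/0.08474 ≈ 0.481
P(node-a | error) = 0.01184/0.08474 ≈ 0.140
P(node-c | error) = 0.0161/0.08474 ≈ 0.190
(Check: 0.083+0.106+0.481+0.140+0.190 = 1.000.)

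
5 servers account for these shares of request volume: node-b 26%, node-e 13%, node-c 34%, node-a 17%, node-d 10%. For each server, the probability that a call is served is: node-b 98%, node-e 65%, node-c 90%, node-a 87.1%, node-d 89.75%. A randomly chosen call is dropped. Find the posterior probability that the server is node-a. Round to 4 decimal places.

0.1876

Taking complements, P(dropped | each) = node-b 0.02, node-e 0.35, node-c 0.1, node-a 0.129, node-d 0.1025.
Unnormalized posteriors (prior × likelihood):
  node-b: 0.26 × 0.02 = 0.0052
  node-e: 0.13 × 0.35 = 0.0455
  node-c: 0.34 × 0.1 = 0.034
  node-a: 0.17 × 0.129 = 0.02193
  node-d: 0.1 × 0.1025 = 0.01025
Normalizing constant = 0.11688.
P(node-a | evidence) = 0.02193 / 0.11688 ≈ 0.1876.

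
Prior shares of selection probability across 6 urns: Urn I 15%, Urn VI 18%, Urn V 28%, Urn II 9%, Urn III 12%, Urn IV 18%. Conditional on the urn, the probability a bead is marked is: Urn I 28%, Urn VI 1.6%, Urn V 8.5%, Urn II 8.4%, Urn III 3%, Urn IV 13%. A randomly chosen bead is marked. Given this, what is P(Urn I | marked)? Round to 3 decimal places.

0.407

Unnormalized posteriors (prior × likelihood):
  Urn I: 0.15 × 0.28 = 0.042
  Urn VI: 0.18 × 0.016 = 0.00288
  Urn V: 0.28 × 0.085 = 0.0238
  Urn II: 0.09 × 0.084 = 0.00756
  Urn III: 0.12 × 0.03 = 0.0036
  Urn IV: 0.18 × 0.13 = 0.0234
Sum = 0.10324.
P(Urn I | evidence) = 0.042 / 0.10324 ≈ 0.407.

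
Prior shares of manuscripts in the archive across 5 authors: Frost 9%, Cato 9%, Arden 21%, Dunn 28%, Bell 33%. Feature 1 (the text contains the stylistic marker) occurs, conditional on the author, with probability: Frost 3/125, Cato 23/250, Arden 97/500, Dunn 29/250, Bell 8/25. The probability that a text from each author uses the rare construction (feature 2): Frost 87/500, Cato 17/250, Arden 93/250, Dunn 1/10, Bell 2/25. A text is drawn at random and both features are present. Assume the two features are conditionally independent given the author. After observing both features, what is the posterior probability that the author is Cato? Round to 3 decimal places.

0.020

Unnormalized posteriors (prior × likelihood):
  Frost: 0.09 × 0.024 × 0.174 = 0.00037584
  Cato: 0.09 × 0.092 × 0.068 = 0.00056304
  Arden: 0.21 × 0.194 × 0.372 = 0.01515528
  Dunn: 0.28 × 0.116 × 0.1 = 0.003248
  Bell: 0.33 × 0.32 × 0.08 = 0.008448
Normalizing constant = 0.02779016.
P(Cato | evidence) = 0.00056304 / 0.02779016 ≈ 0.020.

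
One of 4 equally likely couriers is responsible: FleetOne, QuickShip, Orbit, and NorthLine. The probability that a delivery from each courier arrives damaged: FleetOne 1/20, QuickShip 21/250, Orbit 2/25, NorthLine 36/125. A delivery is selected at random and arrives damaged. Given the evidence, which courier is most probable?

With a uniform prior (1/4 each), posterior ∝ likelihood:
  FleetOne: 0.05
  QuickShip: 0.084
  Orbit: 0.08
  NorthLine: 0.288
Sum = 0.502.
Largest term belongs to NorthLine, so NorthLine is most probable.

NorthLine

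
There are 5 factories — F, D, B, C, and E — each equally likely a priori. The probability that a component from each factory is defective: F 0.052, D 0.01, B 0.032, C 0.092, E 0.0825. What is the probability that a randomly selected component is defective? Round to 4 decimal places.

Since the prior is uniform, the posterior is proportional to the likelihood:
  F: 0.052
  D: 0.01
  B: 0.032
  C: 0.092
  E: 0.0825
P(defective) = (1/5) × (0.052 + 0.01 + 0.032 + 0.092 + 0.0825) = 0.2685/5 ≈ 0.0537.

0.0537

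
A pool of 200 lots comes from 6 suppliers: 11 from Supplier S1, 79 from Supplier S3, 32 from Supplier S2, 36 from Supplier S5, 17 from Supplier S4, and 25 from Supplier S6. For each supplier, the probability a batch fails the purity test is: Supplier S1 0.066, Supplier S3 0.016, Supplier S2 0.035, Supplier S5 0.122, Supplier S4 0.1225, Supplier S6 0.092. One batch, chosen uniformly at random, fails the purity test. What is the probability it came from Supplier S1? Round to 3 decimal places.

Unnormalized posteriors (prior × likelihood):
  Supplier S1: 0.055 × 0.066 = 0.00363
  Supplier S3: 0.395 × 0.016 = 0.00632
  Supplier S2: 0.16 × 0.035 = 0.0056
  Supplier S5: 0.18 × 0.122 = 0.02196
  Supplier S4: 0.085 × 0.1225 = 0.0104125
  Supplier S6: 0.125 × 0.092 = 0.0115
Normalizing constant = 0.0594225.
P(Supplier S1 | evidence) = 0.00363 / 0.0594225 ≈ 0.061.

0.061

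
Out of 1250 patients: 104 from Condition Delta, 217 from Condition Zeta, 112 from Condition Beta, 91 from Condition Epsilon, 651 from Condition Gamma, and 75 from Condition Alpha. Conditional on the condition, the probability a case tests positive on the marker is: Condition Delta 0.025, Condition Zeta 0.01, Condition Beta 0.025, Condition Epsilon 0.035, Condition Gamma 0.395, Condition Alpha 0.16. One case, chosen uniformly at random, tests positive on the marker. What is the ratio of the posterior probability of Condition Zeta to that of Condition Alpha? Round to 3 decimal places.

Prior × likelihood for each hypothesis:
  Condition Delta: 0.0832 × 0.025 = 0.00208
  Condition Zeta: 0.1736 × 0.01 = 0.001736
  Condition Beta: 0.0896 × 0.025 = 0.00224
  Condition Epsilon: 0.0728 × 0.035 = 0.002548
  Condition Gamma: 0.5208 × 0.395 = 0.205716
  Condition Alpha: 0.06 × 0.16 = 0.0096
Total = 0.22392.
The ratio is 0.001736 / 0.0096 (the normalizer cancels) = 0.181.

0.181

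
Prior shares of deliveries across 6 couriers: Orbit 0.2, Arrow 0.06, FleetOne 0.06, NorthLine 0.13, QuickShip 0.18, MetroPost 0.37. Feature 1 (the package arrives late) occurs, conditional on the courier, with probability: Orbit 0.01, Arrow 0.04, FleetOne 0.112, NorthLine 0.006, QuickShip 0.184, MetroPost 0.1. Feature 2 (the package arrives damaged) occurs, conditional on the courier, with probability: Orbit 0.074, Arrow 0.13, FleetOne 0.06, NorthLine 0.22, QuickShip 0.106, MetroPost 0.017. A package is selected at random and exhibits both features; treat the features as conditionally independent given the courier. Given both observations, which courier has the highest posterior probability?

QuickShip

Prior × likelihood for each hypothesis:
  Orbit: 0.2 × 0.01 × 0.074 = 0.000148
  Arrow: 0.06 × 0.04 × 0.13 = 0.000312
  FleetOne: 0.06 × 0.112 × 0.06 = 0.0004032
  NorthLine: 0.13 × 0.006 × 0.22 = 0.0001716
  QuickShip: 0.18 × 0.184 × 0.106 = 0.00351072
  MetroPost: 0.37 × 0.1 × 0.017 = 0.000629
Sum = 0.00517452.
Largest term belongs to QuickShip, so QuickShip is most probable.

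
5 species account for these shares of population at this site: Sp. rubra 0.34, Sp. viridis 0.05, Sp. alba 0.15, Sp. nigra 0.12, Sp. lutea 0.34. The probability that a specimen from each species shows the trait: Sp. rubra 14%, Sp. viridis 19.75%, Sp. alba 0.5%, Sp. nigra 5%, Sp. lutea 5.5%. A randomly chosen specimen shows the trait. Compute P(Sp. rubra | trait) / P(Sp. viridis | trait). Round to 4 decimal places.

4.8203

By Bayes' rule, posterior ∝ prior × likelihood:
  Sp. rubra: 0.34 × 0.14 = 0.0476
  Sp. viridis: 0.05 × 0.1975 = 0.009875
  Sp. alba: 0.15 × 0.005 = 0.00075
  Sp. nigra: 0.12 × 0.05 = 0.006
  Sp. lutea: 0.34 × 0.055 = 0.0187
Total = 0.082925.
The ratio is 0.0476 / 0.009875 (the normalizer cancels) = 4.8203.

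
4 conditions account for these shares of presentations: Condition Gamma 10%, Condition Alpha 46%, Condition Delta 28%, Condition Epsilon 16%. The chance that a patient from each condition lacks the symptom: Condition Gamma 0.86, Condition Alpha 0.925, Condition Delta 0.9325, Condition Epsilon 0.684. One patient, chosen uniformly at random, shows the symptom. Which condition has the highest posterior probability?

Condition Epsilon

Taking complements, P(symptomatic | each) = Condition Gamma 0.14, Condition Alpha 0.075, Condition Delta 0.0675, Condition Epsilon 0.316.
Prior × likelihood for each hypothesis:
  Condition Gamma: 0.1 × 0.14 = 0.014
  Condition Alpha: 0.46 × 0.075 = 0.0345
  Condition Delta: 0.28 × 0.0675 = 0.0189
  Condition Epsilon: 0.16 × 0.316 = 0.05056
Sum = 0.11796.
Largest term belongs to Condition Epsilon, so Condition Epsilon is most probable.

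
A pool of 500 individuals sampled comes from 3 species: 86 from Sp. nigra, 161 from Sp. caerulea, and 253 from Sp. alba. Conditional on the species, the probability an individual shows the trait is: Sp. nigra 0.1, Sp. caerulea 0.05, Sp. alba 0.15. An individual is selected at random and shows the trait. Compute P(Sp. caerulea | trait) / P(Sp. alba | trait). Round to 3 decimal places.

By Bayes' rule, posterior ∝ prior × likelihood:
  Sp. nigra: 0.172 × 0.1 = 0.0172
  Sp. caerulea: 0.322 × 0.05 = 0.0161
  Sp. alba: 0.506 × 0.15 = 0.0759
Total = 0.1092.
The ratio is 0.0161 / 0.0759 (the normalizer cancels) = 0.212.

0.212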